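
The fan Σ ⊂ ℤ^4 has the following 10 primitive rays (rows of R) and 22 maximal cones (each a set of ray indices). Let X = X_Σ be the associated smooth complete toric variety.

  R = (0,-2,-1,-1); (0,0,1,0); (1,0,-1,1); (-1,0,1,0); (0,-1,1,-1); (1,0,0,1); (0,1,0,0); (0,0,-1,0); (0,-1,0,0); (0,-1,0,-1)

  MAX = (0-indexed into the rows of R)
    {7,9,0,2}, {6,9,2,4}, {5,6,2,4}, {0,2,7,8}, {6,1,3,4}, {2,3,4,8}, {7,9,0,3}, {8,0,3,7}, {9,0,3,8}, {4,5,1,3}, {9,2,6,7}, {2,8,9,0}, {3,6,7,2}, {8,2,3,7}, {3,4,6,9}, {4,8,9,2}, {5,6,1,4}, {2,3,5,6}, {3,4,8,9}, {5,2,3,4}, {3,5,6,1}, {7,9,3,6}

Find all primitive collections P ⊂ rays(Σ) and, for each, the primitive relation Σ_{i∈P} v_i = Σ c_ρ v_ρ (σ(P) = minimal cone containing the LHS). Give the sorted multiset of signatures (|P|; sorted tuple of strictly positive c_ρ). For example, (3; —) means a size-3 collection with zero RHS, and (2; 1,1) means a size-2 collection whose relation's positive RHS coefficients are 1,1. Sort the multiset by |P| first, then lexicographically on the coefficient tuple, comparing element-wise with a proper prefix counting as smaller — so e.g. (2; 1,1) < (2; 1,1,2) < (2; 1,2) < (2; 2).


Primitive collections (18):

  P={1,7}:  v_{1} + v_{7} = 0 — sig = (2; —)
  P={6,8}:  v_{6} + v_{8} = 0 — sig = (2; —)
  P={1,2}:  v_{1} + v_{2} = v_{5} — sig = (2; 1)
  P={1,9}:  v_{1} + v_{9} = v_{4} — sig = (2; 1)
  P={4,7}:  v_{4} + v_{7} = v_{9} — sig = (2; 1)
  P={5,7}:  v_{5} + v_{7} = v_{2} — sig = (2; 1)
  P={0,1}:  v_{0} + v_{1} = v_{8} + v_{9} — sig = (2; 1,1)
  P={0,6}:  v_{0} + v_{6} = v_{7} + v_{9} — sig = (2; 1,1)
  P={5,9}:  v_{5} + v_{9} = v_{2} + v_{4} — sig = (2; 1,1)
  P={0,5}:  v_{0} + v_{5} = v_{2} + v_{8} + v_{9} — sig = (2; 1,1,1)
  P={1,8}:  v_{1} + v_{8} = v_{2} + v_{3} + v_{4} — sig = (2; 1,1,1)
  P={5,8}:  v_{5} + v_{8} = 2·v_{2} + v_{3} + v_{4} — sig = (2; 1,1,2)
  P={0,4}:  v_{0} + v_{4} = v_{8} + 2·v_{9} — sig = (2; 1,2)
  P={2,3,9}:  v_{2} + v_{3} + v_{9} = v_{8} — sig = (3; 1)
  P={7,8,9}:  v_{7} + v_{8} + v_{9} = v_{0} — sig = (3; 1)
  P={0,2,3}:  v_{0} + v_{2} + v_{3} = v_{7} + 2·v_{8} — sig = (3; 1,2)
  P={2,3,4,6}:  v_{2} + v_{3} + v_{4} + v_{6} = v_{1} — sig = (4; 1)
  P={3,4,5,6}:  v_{3} + v_{4} + v_{5} + v_{6} = 2·v_{1} — sig = (4; 2)

Hence PRS(X_Σ) =
    (2; —)
    (2; —)
    (2; 1)
    (2; 1)
    (2; 1)
    (2; 1)
    (2; 1,1)
    (2; 1,1)
    (2; 1,1)
    (2; 1,1,1)
    (2; 1,1,1)
    (2; 1,1,2)
    (2; 1,2)
    (3; 1)
    (3; 1)
    (3; 1,2)
    (4; 1)
    (4; 2)


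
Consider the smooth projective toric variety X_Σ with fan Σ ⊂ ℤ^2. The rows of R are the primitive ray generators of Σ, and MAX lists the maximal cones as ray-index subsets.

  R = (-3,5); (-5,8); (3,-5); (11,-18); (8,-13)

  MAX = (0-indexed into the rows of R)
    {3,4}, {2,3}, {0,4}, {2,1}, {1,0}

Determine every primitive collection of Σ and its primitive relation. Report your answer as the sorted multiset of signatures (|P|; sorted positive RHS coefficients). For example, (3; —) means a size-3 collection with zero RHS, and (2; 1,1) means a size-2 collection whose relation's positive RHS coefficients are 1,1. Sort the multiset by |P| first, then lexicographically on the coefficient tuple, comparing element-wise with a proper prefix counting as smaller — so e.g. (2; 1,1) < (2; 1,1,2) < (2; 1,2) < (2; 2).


5 collections generate NE(X_Σ); each relation:

  {0,2}:  v_{0} + v_{2} = 0 — sig = (2; —)
  {0,3}:  v_{0} + v_{3} = v_{4} — sig = (2; 1)
  {1,4}:  v_{1} + v_{4} = v_{2} — sig = (2; 1)
  {2,4}:  v_{2} + v_{4} = v_{3} — sig = (2; 1)
  {1,3}:  v_{1} + v_{3} = 2·v_{2} — sig = (2; 2)

Sorted signature multiset PRS(X):
[(2; —), (2; 1), (2; 1), (2; 1), (2; 2)]


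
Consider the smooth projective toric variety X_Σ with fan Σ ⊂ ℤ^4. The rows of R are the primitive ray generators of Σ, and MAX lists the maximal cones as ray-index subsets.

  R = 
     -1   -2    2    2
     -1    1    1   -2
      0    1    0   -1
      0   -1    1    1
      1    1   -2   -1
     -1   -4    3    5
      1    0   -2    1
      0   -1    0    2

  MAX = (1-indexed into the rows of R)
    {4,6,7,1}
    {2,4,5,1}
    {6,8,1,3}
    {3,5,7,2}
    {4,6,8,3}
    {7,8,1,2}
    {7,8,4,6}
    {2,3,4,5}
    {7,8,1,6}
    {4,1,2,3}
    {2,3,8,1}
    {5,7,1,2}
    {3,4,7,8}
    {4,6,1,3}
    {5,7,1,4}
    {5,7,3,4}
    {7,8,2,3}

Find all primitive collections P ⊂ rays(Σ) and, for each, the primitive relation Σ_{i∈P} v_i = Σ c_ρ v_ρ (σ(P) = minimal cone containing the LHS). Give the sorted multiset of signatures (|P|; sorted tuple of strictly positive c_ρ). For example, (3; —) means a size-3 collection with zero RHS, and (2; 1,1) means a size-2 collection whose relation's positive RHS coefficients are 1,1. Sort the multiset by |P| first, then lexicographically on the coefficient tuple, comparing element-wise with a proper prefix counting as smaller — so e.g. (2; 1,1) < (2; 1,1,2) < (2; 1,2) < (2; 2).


9 collections generate NE(X_Σ); each relation:

  P = {5,8}:  v_{5} + v_{8} = v_{7} ; sig = (2; 1)
  P = {5,6}:  v_{5} + v_{6} = v_{1} + v_{4} + v_{7} ; sig = (2; 1,1,1)
  P = {2,6}:  v_{2} + v_{6} = 2·v_{1} + v_{3} ; sig = (2; 1,2)
  P = {1,3,5}:  v_{1} + v_{3} + v_{5} = 0 ; sig = (3; —)
  P = {2,4,7}:  v_{2} + v_{4} + v_{7} = 0 ; sig = (3; —)
  P = {1,3,7}:  v_{1} + v_{3} + v_{7} = v_{8} ; sig = (3; 1)
  P = {1,4,8}:  v_{1} + v_{4} + v_{8} = v_{6} ; sig = (3; 1)
  P = {2,4,8}:  v_{2} + v_{4} + v_{8} = v_{1} + v_{3} ; sig = (3; 1,1)
  P = {3,6,7}:  v_{3} + v_{6} + v_{7} = v_{4} + 2·v_{8} ; sig = (3; 1,2)

Signatures (|P|; sorted positive RHS coefficients), sorted:
    (2; 1)
    (2; 1,1,1)
    (2; 1,2)
    (3; —)
    (3; —)
    (3; 1)
    (3; 1)
    (3; 1,1)
    (3; 1,2)


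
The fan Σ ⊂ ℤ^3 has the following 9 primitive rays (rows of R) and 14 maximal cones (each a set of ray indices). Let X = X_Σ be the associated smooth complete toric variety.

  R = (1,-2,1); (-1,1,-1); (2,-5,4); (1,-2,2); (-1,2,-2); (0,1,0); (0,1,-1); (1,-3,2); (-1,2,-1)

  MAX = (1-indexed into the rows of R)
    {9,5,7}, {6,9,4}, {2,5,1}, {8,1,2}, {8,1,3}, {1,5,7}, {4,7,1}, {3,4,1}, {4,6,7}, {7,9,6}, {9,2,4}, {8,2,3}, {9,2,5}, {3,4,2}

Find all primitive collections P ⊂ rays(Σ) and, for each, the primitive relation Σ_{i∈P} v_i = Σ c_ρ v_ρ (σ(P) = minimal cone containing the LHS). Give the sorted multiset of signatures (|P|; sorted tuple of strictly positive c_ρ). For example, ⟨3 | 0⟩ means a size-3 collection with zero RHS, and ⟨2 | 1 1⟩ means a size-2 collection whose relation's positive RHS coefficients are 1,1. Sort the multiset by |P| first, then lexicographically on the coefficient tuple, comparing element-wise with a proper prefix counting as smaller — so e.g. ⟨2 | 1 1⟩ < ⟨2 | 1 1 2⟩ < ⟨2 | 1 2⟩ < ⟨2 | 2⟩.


Minimal non-faces — 18 found among 9 rays, 14 max cones:

  P={1,9}:  v_{1} + v_{9} = 0 ; sig = ⟨2 | 0⟩
  P={4,5}:  v_{4} + v_{5} = 0 ; sig = ⟨2 | 0⟩
  P={2,6}:  v_{2} + v_{6} = v_{9} ; sig = ⟨2 | 1⟩
  P={2,7}:  v_{2} + v_{7} = v_{5} ; sig = ⟨2 | 1⟩
  P={3,5}:  v_{3} + v_{5} = v_{8} ; sig = ⟨2 | 1⟩
  P={4,8}:  v_{4} + v_{8} = v_{3} ; sig = ⟨2 | 1⟩
  P={6,8}:  v_{6} + v_{8} = v_{4} ; sig = ⟨2 | 1⟩
  P={7,8}:  v_{7} + v_{8} = v_{1} ; sig = ⟨2 | 1⟩
  P={1,6}:  v_{1} + v_{6} = v_{4} + v_{7} ; sig = ⟨2 | 1 1⟩
  P={3,7}:  v_{3} + v_{7} = v_{1} + v_{4} ; sig = ⟨2 | 1 1⟩
  P={5,6}:  v_{5} + v_{6} = v_{7} + v_{9} ; sig = ⟨2 | 1 1⟩
  P={5,8}:  v_{5} + v_{8} = v_{1} + v_{2} ; sig = ⟨2 | 1 1⟩
  P={8,9}:  v_{8} + v_{9} = v_{2} + v_{4} ; sig = ⟨2 | 1 1⟩
  P={3,9}:  v_{3} + v_{9} = v_{2} + 2·v_{4} ; sig = ⟨2 | 1 2⟩
  P={3,6}:  v_{3} + v_{6} = 2·v_{4} ; sig = ⟨2 | 2⟩
  P={1,2,4}:  v_{1} + v_{2} + v_{4} = v_{8} ; sig = ⟨3 | 1⟩
  P={4,7,9}:  v_{4} + v_{7} + v_{9} = v_{6} ; sig = ⟨3 | 1⟩
  P={1,2,3}:  v_{1} + v_{2} + v_{3} = 2·v_{8} ; sig = ⟨3 | 2⟩

so the primitive-relation signature multiset is
[⟨2 | 0⟩, ⟨2 | 0⟩, ⟨2 | 1⟩, ⟨2 | 1⟩, ⟨2 | 1⟩, ⟨2 | 1⟩, ⟨2 | 1⟩, ⟨2 | 1⟩, ⟨2 | 1 1⟩, ⟨2 | 1 1⟩, ⟨2 | 1 1⟩, ⟨2 | 1 1⟩, ⟨2 | 1 1⟩, ⟨2 | 1 2⟩, ⟨2 | 2⟩, ⟨3 | 1⟩, ⟨3 | 1⟩, ⟨3 | 2⟩]


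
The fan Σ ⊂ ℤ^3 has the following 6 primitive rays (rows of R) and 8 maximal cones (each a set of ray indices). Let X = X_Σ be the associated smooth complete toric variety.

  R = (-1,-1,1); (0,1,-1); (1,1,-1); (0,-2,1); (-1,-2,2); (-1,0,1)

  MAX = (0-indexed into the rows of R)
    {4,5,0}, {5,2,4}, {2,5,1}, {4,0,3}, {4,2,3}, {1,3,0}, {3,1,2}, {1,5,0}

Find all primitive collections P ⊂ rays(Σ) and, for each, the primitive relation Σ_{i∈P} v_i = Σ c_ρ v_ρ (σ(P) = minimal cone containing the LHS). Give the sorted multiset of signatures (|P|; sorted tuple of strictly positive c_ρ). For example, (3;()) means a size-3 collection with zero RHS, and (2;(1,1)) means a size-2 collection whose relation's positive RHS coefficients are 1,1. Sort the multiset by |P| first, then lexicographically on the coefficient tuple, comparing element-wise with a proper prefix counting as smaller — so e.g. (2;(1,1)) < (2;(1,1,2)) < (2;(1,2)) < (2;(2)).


The 3 primitive collections of Σ (r=6, n=3):

  P={0,2}:  v_{0} + v_{2} = 0  ⇒ sig = (2;())
  P={1,4}:  v_{1} + v_{4} = v_{0}  ⇒ sig = (2;(1))
  P={3,5}:  v_{3} + v_{5} = v_{4}  ⇒ sig = (2;(1))

Hence PRS(X_Σ) =
    |P|=2: 3 collections, coeffs (), (1), (1)


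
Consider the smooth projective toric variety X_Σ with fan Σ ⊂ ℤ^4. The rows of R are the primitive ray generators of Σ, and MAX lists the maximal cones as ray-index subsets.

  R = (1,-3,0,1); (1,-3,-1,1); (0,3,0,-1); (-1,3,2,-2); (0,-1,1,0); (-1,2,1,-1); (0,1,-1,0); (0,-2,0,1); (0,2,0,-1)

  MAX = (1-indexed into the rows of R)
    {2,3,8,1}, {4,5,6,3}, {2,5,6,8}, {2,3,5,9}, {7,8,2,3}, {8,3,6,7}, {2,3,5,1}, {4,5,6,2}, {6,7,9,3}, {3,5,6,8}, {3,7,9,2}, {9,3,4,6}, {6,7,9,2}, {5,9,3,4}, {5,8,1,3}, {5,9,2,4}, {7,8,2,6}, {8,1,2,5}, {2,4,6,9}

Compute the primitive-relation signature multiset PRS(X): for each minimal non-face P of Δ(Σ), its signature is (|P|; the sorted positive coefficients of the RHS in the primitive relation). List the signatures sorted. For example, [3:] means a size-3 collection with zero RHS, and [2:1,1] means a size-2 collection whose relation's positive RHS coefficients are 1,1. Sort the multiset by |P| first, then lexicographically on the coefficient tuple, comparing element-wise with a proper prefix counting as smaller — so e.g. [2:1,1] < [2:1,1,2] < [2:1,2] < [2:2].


Minimal non-faces — 12 found among 9 rays, 19 max cones:

  P={5,7}:  v_{5} + v_{7} = 0  →  sig = [2:]
  P={8,9}:  v_{8} + v_{9} = 0  →  sig = [2:]
  P={1,6}:  v_{1} + v_{6} = v_{5}  →  sig = [2:1]
  P={4,7}:  v_{4} + v_{7} = v_{6} + v_{9}  →  sig = [2:1,1]
  P={4,8}:  v_{4} + v_{8} = v_{5} + v_{6}  →  sig = [2:1,1]
  P={1,7}:  v_{1} + v_{7} = v_{2} + v_{3} + v_{8}  →  sig = [2:1,1,1]
  P={1,9}:  v_{1} + v_{9} = v_{2} + v_{3} + v_{5}  →  sig = [2:1,1,1]
  P={1,4}:  v_{1} + v_{4} = 2·v_{5} + v_{9}  →  sig = [2:1,2]
  P={2,3,6}:  v_{2} + v_{3} + v_{6} = v_{9}  →  sig = [3:1]
  P={5,6,9}:  v_{5} + v_{6} + v_{9} = v_{4}  →  sig = [3:1]
  P={2,3,4}:  v_{2} + v_{3} + v_{4} = v_{5} + 2·v_{9}  →  sig = [3:1,2]
  P={2,3,5,8}:  v_{2} + v_{3} + v_{5} + v_{8} = v_{1}  →  sig = [4:1]

so the primitive-relation signature multiset is
    [2:]
    [2:]
    [2:1]
    [2:1,1]
    [2:1,1]
    [2:1,1,1]
    [2:1,1,1]
    [2:1,2]
    [3:1]
    [3:1]
    [3:1,2]
    [4:1]


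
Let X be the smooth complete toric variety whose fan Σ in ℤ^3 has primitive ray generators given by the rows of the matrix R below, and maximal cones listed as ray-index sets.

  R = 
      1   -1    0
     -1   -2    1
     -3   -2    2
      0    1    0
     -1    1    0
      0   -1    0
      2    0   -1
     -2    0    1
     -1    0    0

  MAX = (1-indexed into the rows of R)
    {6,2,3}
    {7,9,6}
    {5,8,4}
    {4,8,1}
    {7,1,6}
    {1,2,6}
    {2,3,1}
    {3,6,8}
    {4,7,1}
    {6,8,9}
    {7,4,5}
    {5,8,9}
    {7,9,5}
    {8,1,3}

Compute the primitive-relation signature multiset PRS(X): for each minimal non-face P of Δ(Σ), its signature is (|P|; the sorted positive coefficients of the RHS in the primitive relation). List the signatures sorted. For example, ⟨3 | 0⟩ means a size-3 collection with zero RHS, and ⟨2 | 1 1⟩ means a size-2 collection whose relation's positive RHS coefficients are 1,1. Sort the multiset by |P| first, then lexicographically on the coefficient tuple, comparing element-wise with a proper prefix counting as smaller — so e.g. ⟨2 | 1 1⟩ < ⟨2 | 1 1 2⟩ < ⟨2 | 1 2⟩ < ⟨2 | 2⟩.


17 minimal non-faces of Δ(Σ) (on 9 rays):

  • {1,5}:  v_{1} + v_{5} = 0 — sig = ⟨2 | 0⟩
  • {4,6}:  v_{4} + v_{6} = 0 — sig = ⟨2 | 0⟩
  • {7,8}:  v_{7} + v_{8} = 0 — sig = ⟨2 | 0⟩
  • {1,9}:  v_{1} + v_{9} = v_{6} — sig = ⟨2 | 1⟩
  • {2,8}:  v_{2} + v_{8} = v_{3} — sig = ⟨2 | 1⟩
  • {3,7}:  v_{3} + v_{7} = v_{2} — sig = ⟨2 | 1⟩
  • {4,9}:  v_{4} + v_{9} = v_{5} — sig = ⟨2 | 1⟩
  • {5,6}:  v_{5} + v_{6} = v_{9} — sig = ⟨2 | 1⟩
  • {2,4}:  v_{2} + v_{4} = v_{1} + v_{8} — sig = ⟨2 | 1 1⟩
  • {2,5}:  v_{2} + v_{5} = v_{6} + v_{8} — sig = ⟨2 | 1 1⟩
  • {2,7}:  v_{2} + v_{7} = v_{1} + v_{6} — sig = ⟨2 | 1 1⟩
  • {2,9}:  v_{2} + v_{9} = 2·v_{6} + v_{8} — sig = ⟨2 | 1 2⟩
  • {3,4}:  v_{3} + v_{4} = v_{1} + 2·v_{8} — sig = ⟨2 | 1 2⟩
  • {3,5}:  v_{3} + v_{5} = v_{6} + 2·v_{8} — sig = ⟨2 | 1 2⟩
  • {3,9}:  v_{3} + v_{9} = 2·v_{6} + 2·v_{8} — sig = ⟨2 | 2 2⟩
  • {1,6,8}:  v_{1} + v_{6} + v_{8} = v_{2} — sig = ⟨3 | 1⟩
  • {1,3,6}:  v_{1} + v_{3} + v_{6} = 2·v_{2} — sig = ⟨3 | 2⟩

Signatures (|P|; sorted positive RHS coefficients), sorted:
    |P|=2: 15 collections, coeffs (), (), (), (1), (1), (1), (1), (1), (1,1), (1,1), (1,1), (1,2), (1,2), (1,2), (2,2)
    |P|=3: 2 collections, coeffs (1), (2)


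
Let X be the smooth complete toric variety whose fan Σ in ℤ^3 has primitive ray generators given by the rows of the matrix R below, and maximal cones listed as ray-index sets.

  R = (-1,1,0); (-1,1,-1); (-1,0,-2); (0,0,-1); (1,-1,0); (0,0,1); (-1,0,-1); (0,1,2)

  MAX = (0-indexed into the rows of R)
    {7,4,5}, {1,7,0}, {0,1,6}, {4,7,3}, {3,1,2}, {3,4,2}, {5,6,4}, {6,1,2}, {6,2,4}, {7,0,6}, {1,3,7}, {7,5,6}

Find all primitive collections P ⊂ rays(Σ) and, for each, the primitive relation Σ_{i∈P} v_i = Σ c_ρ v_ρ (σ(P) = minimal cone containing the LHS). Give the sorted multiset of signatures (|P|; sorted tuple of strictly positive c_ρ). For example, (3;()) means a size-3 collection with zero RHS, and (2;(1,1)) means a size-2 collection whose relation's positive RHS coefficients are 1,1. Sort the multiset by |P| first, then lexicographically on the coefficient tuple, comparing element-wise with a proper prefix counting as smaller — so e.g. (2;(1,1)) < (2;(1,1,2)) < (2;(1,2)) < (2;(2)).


Primitive collections (12):

  P={0,4}:  v_{0} + v_{4} = 0  so sig = (2;())
  P={3,5}:  v_{3} + v_{5} = 0  so sig = (2;())
  P={0,3}:  v_{0} + v_{3} = v_{1}  so sig = (2;(1))
  P={1,4}:  v_{1} + v_{4} = v_{3}  so sig = (2;(1))
  P={1,5}:  v_{1} + v_{5} = v_{0}  so sig = (2;(1))
  P={2,5}:  v_{2} + v_{5} = v_{6}  so sig = (2;(1))
  P={2,7}:  v_{2} + v_{7} = v_{0}  so sig = (2;(1))
  P={3,6}:  v_{3} + v_{6} = v_{2}  so sig = (2;(1))
  P={0,2}:  v_{0} + v_{2} = v_{1} + v_{6}  so sig = (2;(1,1))
  P={0,5}:  v_{0} + v_{5} = v_{6} + v_{7}  so sig = (2;(1,1))
  P={4,6,7}:  v_{4} + v_{6} + v_{7} = v_{5}  so sig = (3;(1))
  P={1,6,7}:  v_{1} + v_{6} + v_{7} = 2·v_{0}  so sig = (3;(2))

so the primitive-relation signature multiset is
    |P|=2: 10 collections, coeffs (), (), (1), (1), (1), (1), (1), (1), (1,1), (1,1)
    |P|=3: 2 collections, coeffs (1), (2)


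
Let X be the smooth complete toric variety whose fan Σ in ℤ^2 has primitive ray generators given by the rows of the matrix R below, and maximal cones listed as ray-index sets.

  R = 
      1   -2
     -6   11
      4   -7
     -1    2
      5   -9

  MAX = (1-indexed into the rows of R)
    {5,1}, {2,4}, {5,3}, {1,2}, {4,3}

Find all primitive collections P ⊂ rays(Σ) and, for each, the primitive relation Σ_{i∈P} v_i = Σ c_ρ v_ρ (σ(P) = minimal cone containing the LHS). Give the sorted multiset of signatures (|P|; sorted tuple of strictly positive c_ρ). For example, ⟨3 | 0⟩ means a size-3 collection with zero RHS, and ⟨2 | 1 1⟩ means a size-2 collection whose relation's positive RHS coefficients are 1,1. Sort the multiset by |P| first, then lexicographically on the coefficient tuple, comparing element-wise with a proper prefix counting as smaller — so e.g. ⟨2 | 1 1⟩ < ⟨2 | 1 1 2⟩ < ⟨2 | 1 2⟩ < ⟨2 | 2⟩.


Primitive collections (5):

  P = {1,4}:  v_{1} + v_{4} = 0 ; sig = ⟨2 | 0⟩
  P = {1,3}:  v_{1} + v_{3} = v_{5} ; sig = ⟨2 | 1⟩
  P = {2,5}:  v_{2} + v_{5} = v_{4} ; sig = ⟨2 | 1⟩
  P = {4,5}:  v_{4} + v_{5} = v_{3} ; sig = ⟨2 | 1⟩
  P = {2,3}:  v_{2} + v_{3} = 2·v_{4} ; sig = ⟨2 | 2⟩

Sorted signature multiset PRS(X):
{ ⟨2 | 0⟩,  ⟨2 | 1⟩ ×3,  ⟨2 | 2⟩ }


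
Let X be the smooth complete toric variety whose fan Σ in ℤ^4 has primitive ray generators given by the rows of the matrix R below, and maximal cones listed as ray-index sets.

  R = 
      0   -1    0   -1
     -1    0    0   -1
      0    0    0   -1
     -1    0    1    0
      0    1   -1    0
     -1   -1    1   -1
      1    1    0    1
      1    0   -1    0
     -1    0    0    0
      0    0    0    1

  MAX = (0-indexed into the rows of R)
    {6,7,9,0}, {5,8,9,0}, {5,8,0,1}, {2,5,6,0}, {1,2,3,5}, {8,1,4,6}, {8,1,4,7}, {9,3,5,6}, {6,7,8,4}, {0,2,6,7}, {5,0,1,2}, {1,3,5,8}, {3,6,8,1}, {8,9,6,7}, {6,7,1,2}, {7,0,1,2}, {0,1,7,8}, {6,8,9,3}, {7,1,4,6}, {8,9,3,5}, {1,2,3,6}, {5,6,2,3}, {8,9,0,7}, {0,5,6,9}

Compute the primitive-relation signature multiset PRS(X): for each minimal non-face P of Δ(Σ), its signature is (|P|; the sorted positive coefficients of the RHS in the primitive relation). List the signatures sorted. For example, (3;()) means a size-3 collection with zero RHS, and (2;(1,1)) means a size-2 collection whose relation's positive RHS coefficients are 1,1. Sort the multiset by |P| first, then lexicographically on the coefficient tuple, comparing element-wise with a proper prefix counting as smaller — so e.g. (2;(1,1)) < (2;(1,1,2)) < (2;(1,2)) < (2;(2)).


16 minimal non-faces of Δ(Σ) (on 10 rays):

  P = {2,9}:  v_{2} + v_{9} = 0  so sig = (2;())
  P = {3,7}:  v_{3} + v_{7} = 0  so sig = (2;())
  P = {0,3}:  v_{0} + v_{3} = v_{5}  so sig = (2;(1))
  P = {1,9}:  v_{1} + v_{9} = v_{8}  so sig = (2;(1))
  P = {2,8}:  v_{2} + v_{8} = v_{1}  so sig = (2;(1))
  P = {4,5}:  v_{4} + v_{5} = v_{1}  so sig = (2;(1))
  P = {5,7}:  v_{5} + v_{7} = v_{0}  so sig = (2;(1))
  P = {0,4}:  v_{0} + v_{4} = v_{1} + v_{7}  so sig = (2;(1,1))
  P = {3,4}:  v_{3} + v_{4} = v_{1} + v_{6} + v_{8}  so sig = (2;(1,1,1))
  P = {2,4}:  v_{2} + v_{4} = 2·v_{1} + v_{6} + v_{7}  so sig = (2;(1,1,2))
  P = {4,9}:  v_{4} + v_{9} = v_{6} + v_{7} + 2·v_{8}  so sig = (2;(1,1,2))
  P = {0,6,8}:  v_{0} + v_{6} + v_{8} = 0  so sig = (3;())
  P = {0,1,6}:  v_{0} + v_{1} + v_{6} = v_{2}  so sig = (3;(1))
  P = {5,6,8}:  v_{5} + v_{6} + v_{8} = v_{3}  so sig = (3;(1))
  P = {1,5,6}:  v_{1} + v_{5} + v_{6} = v_{2} + v_{3}  so sig = (3;(1,1))
  P = {1,6,7,8}:  v_{1} + v_{6} + v_{7} + v_{8} = v_{4}  so sig = (4;(1))

Hence PRS(X_Σ) =
    (2;())
    (2;())
    (2;(1))
    (2;(1))
    (2;(1))
    (2;(1))
    (2;(1))
    (2;(1,1))
    (2;(1,1,1))
    (2;(1,1,2))
    (2;(1,1,2))
    (3;())
    (3;(1))
    (3;(1))
    (3;(1,1))
    (4;(1))


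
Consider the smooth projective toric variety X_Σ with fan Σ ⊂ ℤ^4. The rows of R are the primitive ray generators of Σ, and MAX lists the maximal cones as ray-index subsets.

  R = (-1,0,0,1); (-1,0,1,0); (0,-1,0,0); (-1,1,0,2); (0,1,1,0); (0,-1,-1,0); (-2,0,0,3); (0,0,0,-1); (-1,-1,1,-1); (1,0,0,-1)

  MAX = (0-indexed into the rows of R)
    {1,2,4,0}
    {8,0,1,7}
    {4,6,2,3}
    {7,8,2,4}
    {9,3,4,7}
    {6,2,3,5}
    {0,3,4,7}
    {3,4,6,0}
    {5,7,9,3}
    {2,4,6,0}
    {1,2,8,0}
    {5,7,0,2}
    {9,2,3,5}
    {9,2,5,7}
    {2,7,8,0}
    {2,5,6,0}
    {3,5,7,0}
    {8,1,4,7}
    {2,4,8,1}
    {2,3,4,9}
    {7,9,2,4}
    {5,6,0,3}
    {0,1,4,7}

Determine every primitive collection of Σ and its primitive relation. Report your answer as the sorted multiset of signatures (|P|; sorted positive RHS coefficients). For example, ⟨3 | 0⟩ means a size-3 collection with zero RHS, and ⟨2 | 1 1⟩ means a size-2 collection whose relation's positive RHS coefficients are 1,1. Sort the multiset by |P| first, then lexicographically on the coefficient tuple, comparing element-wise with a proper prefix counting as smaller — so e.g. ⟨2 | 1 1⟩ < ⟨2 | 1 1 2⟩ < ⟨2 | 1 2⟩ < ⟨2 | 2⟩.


The 17 primitive collections of Σ (r=10, n=4):

  P={0,9}:  v_{0} + v_{9} = 0 — sig = ⟨2 | 0⟩
  P={4,5}:  v_{4} + v_{5} = 0 — sig = ⟨2 | 0⟩
  P={3,8}:  v_{3} + v_{8} = v_{0} + v_{1} — sig = ⟨2 | 1 1⟩
  P={6,9}:  v_{6} + v_{9} = v_{2} + v_{3} — sig = ⟨2 | 1 1⟩
  P={1,5}:  v_{1} + v_{5} = v_{0} + v_{2} + v_{7} — sig = ⟨2 | 1 1 1⟩
  P={1,9}:  v_{1} + v_{9} = v_{2} + v_{4} + v_{7} — sig = ⟨2 | 1 1 1⟩
  P={6,8}:  v_{6} + v_{8} = 2·v_{0} + v_{1} + v_{2} — sig = ⟨2 | 1 1 2⟩
  P={1,6}:  v_{1} + v_{6} = 3·v_{0} + v_{2} + v_{4} — sig = ⟨2 | 1 1 3⟩
  P={1,3}:  v_{1} + v_{3} = 2·v_{0} + v_{4} — sig = ⟨2 | 1 2⟩
  P={5,8}:  v_{5} + v_{8} = v_{0} + 2·v_{2} + 2·v_{7} — sig = ⟨2 | 1 2 2⟩
  P={8,9}:  v_{8} + v_{9} = 2·v_{2} + v_{4} + 2·v_{7} — sig = ⟨2 | 1 2 2⟩
  P={6,7}:  v_{6} + v_{7} = 2·v_{0} — sig = ⟨2 | 2⟩
  P={0,2,3}:  v_{0} + v_{2} + v_{3} = v_{6} — sig = ⟨3 | 1⟩
  P={1,2,7}:  v_{1} + v_{2} + v_{7} = v_{8} — sig = ⟨3 | 1⟩
  P={2,3,7}:  v_{2} + v_{3} + v_{7} = v_{0} — sig = ⟨3 | 1⟩
  P={0,4,8}:  v_{0} + v_{4} + v_{8} = 2·v_{1} — sig = ⟨3 | 2⟩
  P={0,2,4,7}:  v_{0} + v_{2} + v_{4} + v_{7} = v_{1} — sig = ⟨4 | 1⟩

so the primitive-relation signature multiset is
[⟨2 | 0⟩, ⟨2 | 0⟩, ⟨2 | 1 1⟩, ⟨2 | 1 1⟩, ⟨2 | 1 1 1⟩, ⟨2 | 1 1 1⟩, ⟨2 | 1 1 2⟩, ⟨2 | 1 1 3⟩, ⟨2 | 1 2⟩, ⟨2 | 1 2 2⟩, ⟨2 | 1 2 2⟩, ⟨2 | 2⟩, ⟨3 | 1⟩, ⟨3 | 1⟩, ⟨3 | 1⟩, ⟨3 | 2⟩, ⟨4 | 1⟩]


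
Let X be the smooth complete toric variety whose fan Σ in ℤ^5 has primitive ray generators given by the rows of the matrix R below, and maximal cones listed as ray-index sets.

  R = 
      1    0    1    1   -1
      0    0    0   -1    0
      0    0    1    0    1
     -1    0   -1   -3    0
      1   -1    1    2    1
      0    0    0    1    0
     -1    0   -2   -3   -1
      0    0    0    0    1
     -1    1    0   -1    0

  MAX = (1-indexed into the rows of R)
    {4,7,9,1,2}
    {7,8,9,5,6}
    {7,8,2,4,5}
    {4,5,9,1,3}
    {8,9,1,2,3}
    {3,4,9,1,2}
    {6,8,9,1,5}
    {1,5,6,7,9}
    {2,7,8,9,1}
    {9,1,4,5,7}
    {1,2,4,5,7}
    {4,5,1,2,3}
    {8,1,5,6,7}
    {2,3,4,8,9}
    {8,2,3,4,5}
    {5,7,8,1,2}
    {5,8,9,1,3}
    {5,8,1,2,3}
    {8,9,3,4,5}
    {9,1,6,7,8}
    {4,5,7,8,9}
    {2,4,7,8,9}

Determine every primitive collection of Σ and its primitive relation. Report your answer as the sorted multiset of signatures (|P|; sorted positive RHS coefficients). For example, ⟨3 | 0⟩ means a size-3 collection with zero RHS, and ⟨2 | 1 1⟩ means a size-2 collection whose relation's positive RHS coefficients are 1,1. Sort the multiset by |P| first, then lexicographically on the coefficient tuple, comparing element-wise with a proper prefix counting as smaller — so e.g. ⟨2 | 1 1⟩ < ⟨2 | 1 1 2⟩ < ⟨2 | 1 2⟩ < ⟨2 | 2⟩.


Σ has 7 primitive collections:

  P = {2,6}:  v_{2} + v_{6} = 0  ⟹  sig = ⟨2 | 0⟩
  P = {3,7}:  v_{3} + v_{7} = v_{4}  ⟹  sig = ⟨2 | 1⟩
  P = {3,6}:  v_{3} + v_{6} = v_{5} + v_{9}  ⟹  sig = ⟨2 | 1 1⟩
  P = {4,6}:  v_{4} + v_{6} = v_{5} + v_{7} + v_{9}  ⟹  sig = ⟨2 | 1 1 1⟩
  P = {2,5,9}:  v_{2} + v_{5} + v_{9} = v_{3}  ⟹  sig = ⟨3 | 1⟩
  P = {1,4,8}:  v_{1} + v_{4} + v_{8} = 2·v_{2}  ⟹  sig = ⟨3 | 2⟩
  P = {1,5,7,8,9}:  v_{1} + v_{5} + v_{7} + v_{8} + v_{9} = v_{2}  ⟹  sig = ⟨5 | 1⟩

Signatures (|P|; sorted positive RHS coefficients), sorted:
    ⟨2 | 0⟩
    ⟨2 | 1⟩
    ⟨2 | 1 1⟩
    ⟨2 | 1 1 1⟩
    ⟨3 | 1⟩
    ⟨3 | 2⟩
    ⟨5 | 1⟩


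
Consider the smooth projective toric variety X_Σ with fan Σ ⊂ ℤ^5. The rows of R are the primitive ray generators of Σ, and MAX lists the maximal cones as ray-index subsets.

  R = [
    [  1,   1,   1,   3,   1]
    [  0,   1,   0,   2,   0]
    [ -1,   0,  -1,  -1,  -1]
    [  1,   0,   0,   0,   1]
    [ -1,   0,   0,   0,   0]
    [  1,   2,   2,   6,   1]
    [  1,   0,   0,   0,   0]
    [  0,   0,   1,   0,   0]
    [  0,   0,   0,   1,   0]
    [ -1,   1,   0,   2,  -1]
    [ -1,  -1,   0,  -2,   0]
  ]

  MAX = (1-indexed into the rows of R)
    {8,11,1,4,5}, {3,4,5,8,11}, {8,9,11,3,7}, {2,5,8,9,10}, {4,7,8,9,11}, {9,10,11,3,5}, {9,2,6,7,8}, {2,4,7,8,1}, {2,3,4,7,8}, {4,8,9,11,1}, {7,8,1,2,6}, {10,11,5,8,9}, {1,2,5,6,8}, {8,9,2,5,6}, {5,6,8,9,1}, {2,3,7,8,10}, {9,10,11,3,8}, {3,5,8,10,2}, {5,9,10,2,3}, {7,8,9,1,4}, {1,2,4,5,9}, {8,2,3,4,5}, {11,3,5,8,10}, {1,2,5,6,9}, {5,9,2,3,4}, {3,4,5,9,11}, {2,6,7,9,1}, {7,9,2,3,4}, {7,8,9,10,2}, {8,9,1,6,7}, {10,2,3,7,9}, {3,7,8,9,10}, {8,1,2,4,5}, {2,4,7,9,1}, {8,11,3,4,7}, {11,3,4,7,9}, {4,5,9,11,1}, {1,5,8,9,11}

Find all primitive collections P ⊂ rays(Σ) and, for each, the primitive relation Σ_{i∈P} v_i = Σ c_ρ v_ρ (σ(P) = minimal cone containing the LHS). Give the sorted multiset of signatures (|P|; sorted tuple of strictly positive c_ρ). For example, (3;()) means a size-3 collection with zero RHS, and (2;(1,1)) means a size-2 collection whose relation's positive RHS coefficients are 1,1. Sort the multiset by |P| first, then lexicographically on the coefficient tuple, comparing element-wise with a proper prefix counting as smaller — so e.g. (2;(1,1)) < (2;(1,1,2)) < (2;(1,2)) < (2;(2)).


17 collections generate NE(X_Σ); each relation:

  {5,7}:  v_{5} + v_{7} = 0  →  sig = (2;())
  {1,3}:  v_{1} + v_{3} = v_{2}  →  sig = (2;(1))
  {2,11}:  v_{2} + v_{11} = v_{5}  →  sig = (2;(1))
  {4,10}:  v_{4} + v_{10} = v_{2}  →  sig = (2;(1))
  {6,11}:  v_{6} + v_{11} = v_{1} + v_{5} + v_{8} + v_{9}  →  sig = (2;(1,1,1,1))
  {1,10}:  v_{1} + v_{10} = 2·v_{2} + v_{8} + v_{9}  →  sig = (2;(1,1,2))
  {3,6}:  v_{3} + v_{6} = 2·v_{2} + v_{8} + v_{9}  →  sig = (2;(1,1,2))
  {4,6}:  v_{4} + v_{6} = 2·v_{1}  →  sig = (2;(2))
  {6,10}:  v_{6} + v_{10} = 3·v_{2} + 2·v_{8} + 2·v_{9}  →  sig = (2;(2,2,3))
  {1,7,11}:  v_{1} + v_{7} + v_{11} = v_{4} + v_{8} + v_{9}  →  sig = (3;(1,1,1))
  {7,10,11}:  v_{7} + v_{10} + v_{11} = v_{3} + v_{8} + v_{9}  →  sig = (3;(1,1,1))
  {3,4,8,9}:  v_{3} + v_{4} + v_{8} + v_{9} = 0  →  sig = (4;())
  {1,2,8,9}:  v_{1} + v_{2} + v_{8} + v_{9} = v_{6}  →  sig = (4;(1))
  {2,3,8,9}:  v_{2} + v_{3} + v_{8} + v_{9} = v_{10}  →  sig = (4;(1))
  {2,4,8,9}:  v_{2} + v_{4} + v_{8} + v_{9} = v_{1}  →  sig = (4;(1))
  {3,5,8,9}:  v_{3} + v_{5} + v_{8} + v_{9} = v_{10} + v_{11}  →  sig = (4;(1,1))
  {4,5,8,9}:  v_{4} + v_{5} + v_{8} + v_{9} = v_{1} + v_{11}  →  sig = (4;(1,1))

Sorted signature multiset PRS(X):
    (2;())
    (2;(1))
    (2;(1))
    (2;(1))
    (2;(1,1,1,1))
    (2;(1,1,2))
    (2;(1,1,2))
    (2;(2))
    (2;(2,2,3))
    (3;(1,1,1))
    (3;(1,1,1))
    (4;())
    (4;(1))
    (4;(1))
    (4;(1))
    (4;(1,1))
    (4;(1,1))


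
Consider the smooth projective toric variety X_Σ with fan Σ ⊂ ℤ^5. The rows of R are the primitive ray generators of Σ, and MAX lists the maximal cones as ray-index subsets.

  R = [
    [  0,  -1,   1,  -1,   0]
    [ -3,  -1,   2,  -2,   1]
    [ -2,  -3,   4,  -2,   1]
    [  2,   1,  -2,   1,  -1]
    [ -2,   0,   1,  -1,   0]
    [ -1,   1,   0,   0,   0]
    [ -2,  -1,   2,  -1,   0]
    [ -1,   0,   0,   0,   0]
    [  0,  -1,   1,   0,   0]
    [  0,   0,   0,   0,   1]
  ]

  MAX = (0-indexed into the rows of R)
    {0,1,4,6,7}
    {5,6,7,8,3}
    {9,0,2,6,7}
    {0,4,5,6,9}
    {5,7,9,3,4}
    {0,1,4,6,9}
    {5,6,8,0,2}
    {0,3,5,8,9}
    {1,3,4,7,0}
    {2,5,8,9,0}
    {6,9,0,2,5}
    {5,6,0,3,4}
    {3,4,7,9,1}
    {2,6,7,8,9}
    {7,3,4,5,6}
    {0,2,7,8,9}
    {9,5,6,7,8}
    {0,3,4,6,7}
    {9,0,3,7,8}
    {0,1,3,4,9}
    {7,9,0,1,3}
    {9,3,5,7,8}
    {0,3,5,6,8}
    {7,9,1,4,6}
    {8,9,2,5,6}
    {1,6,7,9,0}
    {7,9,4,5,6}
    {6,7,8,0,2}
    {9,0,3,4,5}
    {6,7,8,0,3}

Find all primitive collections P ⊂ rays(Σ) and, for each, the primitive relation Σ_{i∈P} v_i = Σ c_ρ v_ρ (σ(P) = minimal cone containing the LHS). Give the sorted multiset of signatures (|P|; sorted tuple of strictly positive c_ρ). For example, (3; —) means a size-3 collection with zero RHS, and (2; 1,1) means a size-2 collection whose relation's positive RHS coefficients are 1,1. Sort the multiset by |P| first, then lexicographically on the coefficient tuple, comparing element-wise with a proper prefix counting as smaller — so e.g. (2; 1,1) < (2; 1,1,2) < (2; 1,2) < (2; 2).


The 12 primitive collections of Σ (r=10, n=5):

  • {4,8}:  v_{4} + v_{8} = v_{6} ; sig = (2; 1)
  • {2,3}:  v_{2} + v_{3} = v_{0} + v_{8} ; sig = (2; 1,1)
  • {1,8}:  v_{1} + v_{8} = v_{0} + v_{6} + v_{7} + v_{9} ; sig = (2; 1,1,1,1)
  • {2,4}:  v_{2} + v_{4} = v_{0} + 2·v_{6} + v_{9} ; sig = (2; 1,1,2)
  • {1,5}:  v_{1} + v_{5} = 2·v_{4} + v_{9} ; sig = (2; 1,2)
  • {1,2}:  v_{1} + v_{2} = 2·v_{0} + 2·v_{6} + v_{7} + 2·v_{9} ; sig = (2; 1,2,2,2)
  • {3,6,9}:  v_{3} + v_{6} + v_{9} = 0 ; sig = (3; —)
  • {0,5,7}:  v_{0} + v_{5} + v_{7} = v_{4} ; sig = (3; 1)
  • {1,3,6}:  v_{1} + v_{3} + v_{6} = v_{0} + v_{4} + v_{7} ; sig = (3; 1,1,1)
  • {2,5,7}:  v_{2} + v_{5} + v_{7} = 2·v_{6} + v_{9} ; sig = (3; 1,2)
  • {0,4,7,9}:  v_{0} + v_{4} + v_{7} + v_{9} = v_{1} ; sig = (4; 1)
  • {0,6,8,9}:  v_{0} + v_{6} + v_{8} + v_{9} = v_{2} ; sig = (4; 1)

Hence PRS(X_Σ) =
    (2; 1)
    (2; 1,1)
    (2; 1,1,1,1)
    (2; 1,1,2)
    (2; 1,2)
    (2; 1,2,2,2)
    (3; —)
    (3; 1)
    (3; 1,1,1)
    (3; 1,2)
    (4; 1)
    (4; 1)


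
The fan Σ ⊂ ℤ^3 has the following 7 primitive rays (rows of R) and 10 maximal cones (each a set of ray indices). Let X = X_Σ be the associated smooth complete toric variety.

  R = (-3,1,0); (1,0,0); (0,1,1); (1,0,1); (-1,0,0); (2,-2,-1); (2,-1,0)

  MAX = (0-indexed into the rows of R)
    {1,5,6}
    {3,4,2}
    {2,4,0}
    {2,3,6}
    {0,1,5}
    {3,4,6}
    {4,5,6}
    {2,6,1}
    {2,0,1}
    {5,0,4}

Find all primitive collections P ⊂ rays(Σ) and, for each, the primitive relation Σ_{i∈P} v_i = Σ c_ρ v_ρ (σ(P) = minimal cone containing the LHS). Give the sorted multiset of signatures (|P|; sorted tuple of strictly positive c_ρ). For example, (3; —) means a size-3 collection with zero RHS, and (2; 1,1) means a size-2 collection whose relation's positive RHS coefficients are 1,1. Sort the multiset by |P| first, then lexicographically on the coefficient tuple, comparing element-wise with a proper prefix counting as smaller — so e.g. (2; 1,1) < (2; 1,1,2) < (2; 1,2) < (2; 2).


|primitive collections| = 7. Relations:

  P={1,4}:  v_{1} + v_{4} = 0  ⇒ sig = (2; —)
  P={0,6}:  v_{0} + v_{6} = v_{4}  ⇒ sig = (2; 1)
  P={2,5}:  v_{2} + v_{5} = v_{6}  ⇒ sig = (2; 1)
  P={1,3}:  v_{1} + v_{3} = v_{2} + v_{6}  ⇒ sig = (2; 1,1)
  P={0,3}:  v_{0} + v_{3} = v_{2} + 2·v_{4}  ⇒ sig = (2; 1,2)
  P={3,5}:  v_{3} + v_{5} = v_{4} + 2·v_{6}  ⇒ sig = (2; 1,2)
  P={2,4,6}:  v_{2} + v_{4} + v_{6} = v_{3}  ⇒ sig = (3; 1)

Sorted signature multiset PRS(X):
    (2; —)
    (2; 1)
    (2; 1)
    (2; 1,1)
    (2; 1,2)
    (2; 1,2)
    (3; 1)


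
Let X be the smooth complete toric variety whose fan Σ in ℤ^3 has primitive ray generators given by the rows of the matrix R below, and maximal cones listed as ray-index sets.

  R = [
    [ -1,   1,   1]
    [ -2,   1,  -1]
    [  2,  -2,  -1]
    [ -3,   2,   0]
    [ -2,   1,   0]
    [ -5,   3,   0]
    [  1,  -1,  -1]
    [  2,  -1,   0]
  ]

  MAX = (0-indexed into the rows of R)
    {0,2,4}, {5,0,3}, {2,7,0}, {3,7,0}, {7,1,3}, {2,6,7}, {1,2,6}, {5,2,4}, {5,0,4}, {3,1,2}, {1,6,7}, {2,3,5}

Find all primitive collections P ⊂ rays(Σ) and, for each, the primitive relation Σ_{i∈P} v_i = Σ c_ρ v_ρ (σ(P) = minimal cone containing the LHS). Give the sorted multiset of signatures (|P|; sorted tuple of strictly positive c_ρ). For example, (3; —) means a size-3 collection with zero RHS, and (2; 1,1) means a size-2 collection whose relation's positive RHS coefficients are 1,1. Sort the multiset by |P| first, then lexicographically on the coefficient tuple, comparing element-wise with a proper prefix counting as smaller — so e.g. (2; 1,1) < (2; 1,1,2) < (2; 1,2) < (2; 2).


Primitive collections (14):

  P={0,6}:  v_{0} + v_{6} = 0 ; sig = (2; —)
  P={4,7}:  v_{4} + v_{7} = 0 ; sig = (2; —)
  P={0,1}:  v_{0} + v_{1} = v_{3} ; sig = (2; 1)
  P={3,4}:  v_{3} + v_{4} = v_{5} ; sig = (2; 1)
  P={3,6}:  v_{3} + v_{6} = v_{1} ; sig = (2; 1)
  P={5,7}:  v_{5} + v_{7} = v_{3} ; sig = (2; 1)
  P={4,6}:  v_{4} + v_{6} = v_{2} + v_{3} ; sig = (2; 1,1)
  P={1,4}:  v_{1} + v_{4} = v_{2} + 2·v_{3} ; sig = (2; 1,2)
  P={5,6}:  v_{5} + v_{6} = v_{2} + 2·v_{3} ; sig = (2; 1,2)
  P={1,5}:  v_{1} + v_{5} = v_{2} + 3·v_{3} ; sig = (2; 1,3)
  P={0,2,3}:  v_{0} + v_{2} + v_{3} = v_{4} ; sig = (3; 1)
  P={2,3,7}:  v_{2} + v_{3} + v_{7} = v_{6} ; sig = (3; 1)
  P={0,2,5}:  v_{0} + v_{2} + v_{5} = 2·v_{4} ; sig = (3; 2)
  P={1,2,7}:  v_{1} + v_{2} + v_{7} = 2·v_{6} ; sig = (3; 2)

so the primitive-relation signature multiset is
[(2; —), (2; —), (2; 1), (2; 1), (2; 1), (2; 1), (2; 1,1), (2; 1,2), (2; 1,2), (2; 1,3), (3; 1), (3; 1), (3; 2), (3; 2)]


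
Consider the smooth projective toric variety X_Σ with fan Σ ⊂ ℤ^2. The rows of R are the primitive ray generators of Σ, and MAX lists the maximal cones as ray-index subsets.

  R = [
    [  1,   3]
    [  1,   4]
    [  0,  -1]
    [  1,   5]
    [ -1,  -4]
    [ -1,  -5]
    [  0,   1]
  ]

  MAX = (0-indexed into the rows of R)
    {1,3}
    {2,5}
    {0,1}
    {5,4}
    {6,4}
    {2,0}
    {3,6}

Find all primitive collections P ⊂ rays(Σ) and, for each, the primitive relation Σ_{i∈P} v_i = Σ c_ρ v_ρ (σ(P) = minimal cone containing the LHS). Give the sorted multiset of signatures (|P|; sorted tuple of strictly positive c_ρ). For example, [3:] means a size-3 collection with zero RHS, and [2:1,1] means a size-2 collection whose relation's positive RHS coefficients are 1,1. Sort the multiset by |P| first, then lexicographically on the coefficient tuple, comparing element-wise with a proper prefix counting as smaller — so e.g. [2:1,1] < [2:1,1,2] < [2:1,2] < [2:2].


Primitive collections (14):

  • {1,4}:  v_{1} + v_{4} = 0  so sig = [2:]
  • {2,6}:  v_{2} + v_{6} = 0  so sig = [2:]
  • {3,5}:  v_{3} + v_{5} = 0  so sig = [2:]
  • {0,4}:  v_{0} + v_{4} = v_{2}  so sig = [2:1]
  • {0,6}:  v_{0} + v_{6} = v_{1}  so sig = [2:1]
  • {1,2}:  v_{1} + v_{2} = v_{0}  so sig = [2:1]
  • {1,5}:  v_{1} + v_{5} = v_{2}  so sig = [2:1]
  • {1,6}:  v_{1} + v_{6} = v_{3}  so sig = [2:1]
  • {2,3}:  v_{2} + v_{3} = v_{1}  so sig = [2:1]
  • {2,4}:  v_{2} + v_{4} = v_{5}  so sig = [2:1]
  • {3,4}:  v_{3} + v_{4} = v_{6}  so sig = [2:1]
  • {5,6}:  v_{5} + v_{6} = v_{4}  so sig = [2:1]
  • {0,3}:  v_{0} + v_{3} = 2·v_{1}  so sig = [2:2]
  • {0,5}:  v_{0} + v_{5} = 2·v_{2}  so sig = [2:2]

Sorted signature multiset PRS(X):
    |P|=2: 14 collections, coeffs (), (), (), (1), (1), (1), (1), (1), (1), (1), (1), (1), (2), (2)


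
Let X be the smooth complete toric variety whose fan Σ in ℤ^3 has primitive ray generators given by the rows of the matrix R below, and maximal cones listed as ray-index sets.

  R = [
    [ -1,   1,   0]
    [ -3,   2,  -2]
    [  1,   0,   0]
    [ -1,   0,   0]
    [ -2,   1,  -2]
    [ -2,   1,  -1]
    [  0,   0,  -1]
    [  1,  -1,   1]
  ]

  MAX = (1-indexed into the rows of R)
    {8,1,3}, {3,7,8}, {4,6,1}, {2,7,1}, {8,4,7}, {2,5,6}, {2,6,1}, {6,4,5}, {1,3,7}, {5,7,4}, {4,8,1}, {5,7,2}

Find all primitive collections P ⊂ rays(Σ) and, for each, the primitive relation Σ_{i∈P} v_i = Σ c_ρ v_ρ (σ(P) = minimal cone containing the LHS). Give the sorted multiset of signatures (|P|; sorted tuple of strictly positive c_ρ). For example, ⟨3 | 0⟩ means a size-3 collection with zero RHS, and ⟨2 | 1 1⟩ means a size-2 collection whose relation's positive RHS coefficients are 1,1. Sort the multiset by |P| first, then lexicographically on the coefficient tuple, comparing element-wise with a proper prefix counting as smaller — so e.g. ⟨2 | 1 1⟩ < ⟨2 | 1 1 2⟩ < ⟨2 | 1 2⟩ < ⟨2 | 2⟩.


Primitive collections (12):

  P = {3,4}:  v_{3} + v_{4} = 0 ; sig = ⟨2 | 0⟩
  P = {1,5}:  v_{1} + v_{5} = v_{2} ; sig = ⟨2 | 1⟩
  P = {2,8}:  v_{2} + v_{8} = v_{6} ; sig = ⟨2 | 1⟩
  P = {6,7}:  v_{6} + v_{7} = v_{5} ; sig = ⟨2 | 1⟩
  P = {6,8}:  v_{6} + v_{8} = v_{4} ; sig = ⟨2 | 1⟩
  P = {3,6}:  v_{3} + v_{6} = v_{1} + v_{7} ; sig = ⟨2 | 1 1⟩
  P = {5,8}:  v_{5} + v_{8} = v_{4} + v_{7} ; sig = ⟨2 | 1 1⟩
  P = {3,5}:  v_{3} + v_{5} = v_{1} + 2·v_{7} ; sig = ⟨2 | 1 2⟩
  P = {2,4}:  v_{2} + v_{4} = 2·v_{6} ; sig = ⟨2 | 2⟩
  P = {2,3}:  v_{2} + v_{3} = 2·v_{1} + 2·v_{7} ; sig = ⟨2 | 2 2⟩
  P = {1,7,8}:  v_{1} + v_{7} + v_{8} = 0 ; sig = ⟨3 | 0⟩
  P = {1,4,7}:  v_{1} + v_{4} + v_{7} = v_{6} ; sig = ⟨3 | 1⟩

so the primitive-relation signature multiset is
{ ⟨2 | 0⟩,  ⟨2 | 1⟩ ×4,  ⟨2 | 1 1⟩ ×2,  ⟨2 | 1 2⟩,  ⟨2 | 2⟩,  ⟨2 | 2 2⟩,  ⟨3 | 0⟩,  ⟨3 | 1⟩ }


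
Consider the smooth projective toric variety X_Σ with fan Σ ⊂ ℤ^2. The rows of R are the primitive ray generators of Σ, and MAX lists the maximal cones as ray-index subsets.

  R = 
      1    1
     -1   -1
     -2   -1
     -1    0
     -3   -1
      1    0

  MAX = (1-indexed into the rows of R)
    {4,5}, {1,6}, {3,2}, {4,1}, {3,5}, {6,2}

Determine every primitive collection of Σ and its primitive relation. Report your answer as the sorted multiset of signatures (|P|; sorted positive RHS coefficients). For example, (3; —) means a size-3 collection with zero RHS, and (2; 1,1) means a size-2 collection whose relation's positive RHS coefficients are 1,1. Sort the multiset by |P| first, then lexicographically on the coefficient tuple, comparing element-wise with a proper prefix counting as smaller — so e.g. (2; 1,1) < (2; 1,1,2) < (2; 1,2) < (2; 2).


|primitive collections| = 9. Relations:

  • {1,2}:  v_{1} + v_{2} = 0  →  sig = (2; —)
  • {4,6}:  v_{4} + v_{6} = 0  →  sig = (2; —)
  • {1,3}:  v_{1} + v_{3} = v_{4}  →  sig = (2; 1)
  • {2,4}:  v_{2} + v_{4} = v_{3}  →  sig = (2; 1)
  • {3,4}:  v_{3} + v_{4} = v_{5}  →  sig = (2; 1)
  • {3,6}:  v_{3} + v_{6} = v_{2}  →  sig = (2; 1)
  • {5,6}:  v_{5} + v_{6} = v_{3}  →  sig = (2; 1)
  • {1,5}:  v_{1} + v_{5} = 2·v_{4}  →  sig = (2; 2)
  • {2,5}:  v_{2} + v_{5} = 2·v_{3}  →  sig = (2; 2)

Sorted signature multiset PRS(X):
    |P|=2: 9 collections, coeffs (), (), (1), (1), (1), (1), (1), (2), (2)


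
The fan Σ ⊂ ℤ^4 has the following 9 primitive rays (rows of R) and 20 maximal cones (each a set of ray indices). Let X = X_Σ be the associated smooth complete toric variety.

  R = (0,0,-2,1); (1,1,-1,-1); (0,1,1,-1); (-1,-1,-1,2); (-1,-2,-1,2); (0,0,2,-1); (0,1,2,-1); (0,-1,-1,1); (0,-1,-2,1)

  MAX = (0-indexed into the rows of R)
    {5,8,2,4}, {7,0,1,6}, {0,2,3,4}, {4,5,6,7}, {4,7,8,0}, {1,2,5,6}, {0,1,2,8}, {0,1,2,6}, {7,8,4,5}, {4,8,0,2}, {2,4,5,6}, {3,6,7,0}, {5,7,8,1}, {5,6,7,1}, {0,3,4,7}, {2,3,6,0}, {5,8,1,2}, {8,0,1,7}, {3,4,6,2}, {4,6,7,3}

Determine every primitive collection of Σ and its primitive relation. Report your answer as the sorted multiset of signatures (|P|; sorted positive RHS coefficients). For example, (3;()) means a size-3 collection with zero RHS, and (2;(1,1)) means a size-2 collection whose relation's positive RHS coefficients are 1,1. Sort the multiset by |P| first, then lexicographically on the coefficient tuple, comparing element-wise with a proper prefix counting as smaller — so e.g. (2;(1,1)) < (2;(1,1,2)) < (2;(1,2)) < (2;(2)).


|primitive collections| = 8. Relations:

  • {0,5}:  v_{0} + v_{5} = 0  →  sig = (2;())
  • {2,7}:  v_{2} + v_{7} = 0  →  sig = (2;())
  • {6,8}:  v_{6} + v_{8} = 0  →  sig = (2;())
  • {1,3}:  v_{1} + v_{3} = v_{0}  →  sig = (2;(1))
  • {1,4}:  v_{1} + v_{4} = v_{8}  →  sig = (2;(1))
  • {3,5}:  v_{3} + v_{5} = v_{4} + v_{6}  →  sig = (2;(1,1))
  • {3,8}:  v_{3} + v_{8} = v_{0} + v_{4}  →  sig = (2;(1,1))
  • {0,4,6}:  v_{0} + v_{4} + v_{6} = v_{3}  →  sig = (3;(1))

Hence PRS(X_Σ) =
{ (2;()) ×3,  (2;(1)) ×2,  (2;(1,1)) ×2,  (3;(1)) }
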